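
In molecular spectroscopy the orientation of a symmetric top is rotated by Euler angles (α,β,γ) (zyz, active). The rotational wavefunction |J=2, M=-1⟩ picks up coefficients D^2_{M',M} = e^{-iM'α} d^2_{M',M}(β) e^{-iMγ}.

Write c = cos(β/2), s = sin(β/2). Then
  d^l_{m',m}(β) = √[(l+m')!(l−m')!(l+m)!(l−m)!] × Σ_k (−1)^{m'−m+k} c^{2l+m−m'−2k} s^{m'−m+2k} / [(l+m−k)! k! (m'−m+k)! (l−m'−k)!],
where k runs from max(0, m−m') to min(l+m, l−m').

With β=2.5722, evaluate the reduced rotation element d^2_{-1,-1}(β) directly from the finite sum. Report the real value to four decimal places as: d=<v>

d=-0.2118

d^2_{-1,-1}(β=2.5722) via the finite sum:
c=cos(2.572200/2)=0.280866, s=sin(2.572200/2)=0.959747; N=√[1·6·1·6]=6.000000
The bounds max(0,m−m')=0 and min(l+m,l−m')=1 give 2 terms
  k=0: (−1)^0·6.0000/(6)·0.2809^4·0.9597^0 = +0.006223
  k=1: (−1)^1·6.0000/(2)·0.2809^2·0.9597^2 = -0.217988
d^2_{-1,-1}(2.5722) = +0.006223 -0.217988 = -0.211765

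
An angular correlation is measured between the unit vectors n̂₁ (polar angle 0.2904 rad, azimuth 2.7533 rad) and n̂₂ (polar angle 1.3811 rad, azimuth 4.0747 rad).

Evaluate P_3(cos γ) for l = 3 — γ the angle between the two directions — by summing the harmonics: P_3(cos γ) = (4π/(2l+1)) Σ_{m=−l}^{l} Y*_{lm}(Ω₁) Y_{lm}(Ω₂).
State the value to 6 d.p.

Term-by-term m-sum for l=3 (normalisation 4π/7 = 1.795196):
  m=-3: Y*=-0.00387 + 0.00900j  Y=0.37225 + 0.13263j  product -0.00263 + 0.00284j
  m=-2: Y*=0.05727 - 0.05627j  Y=-0.05411 - 0.17780j  product -0.01310 - 0.00714j
  m=-1: Y*=-0.30749 + 0.12578j  Y=0.15536 - 0.20967j  product -0.02140 + 0.08401j
  m=+0: Y*=0.56853 + 0.00000j  Y=-0.19859 + 0.00000j  product -0.11290 + 0.00000j
  m=+1: Y*=0.30749 + 0.12578j  Y=-0.15536 - 0.20967j  product -0.02140 - 0.08401j
  m=+2: Y*=0.05727 + 0.05627j  Y=-0.05411 + 0.17780j  product -0.01310 + 0.00714j
  m=+3: Y*=0.00387 + 0.00900j  Y=-0.37225 + 0.13263j  product -0.00263 - 0.00284j
Accumulated sum -0.18717 - 0.00000j; after 4π/(2l+1) scaling, -0.33601 - 0.00000j ⇒ P_3 = -0.336011

-0.336011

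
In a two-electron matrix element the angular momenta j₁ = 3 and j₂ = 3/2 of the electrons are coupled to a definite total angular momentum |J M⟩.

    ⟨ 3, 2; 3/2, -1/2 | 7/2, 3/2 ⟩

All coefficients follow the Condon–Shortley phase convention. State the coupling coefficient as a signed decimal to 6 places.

+√(3/7) = +0.654654

triangle: 1!*5!*2!/9! = 240/362880
(j±m)!: 5!*1!*1!*2!*5!*2! = 57600
prefactor² = (2J+1)*Δ*N² = 6400/21
  k=0: +1/(0!*1!*1!*1!*4!*1!) = 1/24
  k=1: −1/(1!*0!*0!*0!*5!*2!) = -1/240
Σ = 3/80  ⇒  CG² = 6400/21*(3/80)² = 3/7
CG = +√(3/7) = +0.654654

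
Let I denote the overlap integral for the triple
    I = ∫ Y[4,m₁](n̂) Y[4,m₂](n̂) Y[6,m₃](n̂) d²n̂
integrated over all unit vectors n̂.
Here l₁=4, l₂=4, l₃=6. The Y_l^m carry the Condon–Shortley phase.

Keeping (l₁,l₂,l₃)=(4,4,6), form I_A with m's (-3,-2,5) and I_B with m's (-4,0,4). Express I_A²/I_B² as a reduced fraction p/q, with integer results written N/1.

11/40

Shared (l₁,l₂,l₃)=(4,4,6): N and (l;000)² cancel in I_A²/I_B².
A: Δ = 2!·6!·6!/15! = 1/1261260; Racah Σ t=1..2: t=1:−1/86400 t=2:+1/172800 = -1/172800; ⇒ 3j(4 4 6; -3 -2 5)² = 1/130, sgn +1
B: Δ = 2!·6!·6!/15! = 1/1261260; Racah Σ t=2..2: t=2:+1/69120 = 1/69120; ⇒ 3j(4 4 6; -4 0 4)² = 4/143, sgn +1
I_A²/I_B² = (1/130)/(4/143) = 11/40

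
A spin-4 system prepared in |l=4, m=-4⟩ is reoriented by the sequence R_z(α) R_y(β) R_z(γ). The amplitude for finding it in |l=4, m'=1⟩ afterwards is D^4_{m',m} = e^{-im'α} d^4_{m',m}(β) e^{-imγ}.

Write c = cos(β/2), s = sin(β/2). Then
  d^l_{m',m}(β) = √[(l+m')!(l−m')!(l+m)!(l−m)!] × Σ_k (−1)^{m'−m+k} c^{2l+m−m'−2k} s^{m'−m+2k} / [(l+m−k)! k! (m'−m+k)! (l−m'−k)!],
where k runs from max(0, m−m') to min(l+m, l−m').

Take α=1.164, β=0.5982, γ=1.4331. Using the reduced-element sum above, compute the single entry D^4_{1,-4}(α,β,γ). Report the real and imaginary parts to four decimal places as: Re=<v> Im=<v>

Re=0.0021 Im=0.0144

D^4_{1,-4}(1.1640,0.5982,1.4331) = e^{-i·1·1.1640}·d^4_{1,-4}(0.5982)·e^{-i·-4·1.4331}. Compute d first:
c=cos(0.598200/2)=0.955602, s=sin(0.598200/2)=0.294660; N=√[120·6·1·40320]=5387.986637
k∈{0} keeps every argument non-negative
  k=0: (−1)^5·5387.9866/(720)·0.9556^3·0.2947^5 = -0.014506
d^4_{1,-4}(0.5982) = -0.014506
Phases: e^{-i·(1)·1.1640}=+0.395669-0.918393i, e^{-i·(-4)·1.4331}=+0.852114-0.523357i ⇒ D=+0.002081+0.014355i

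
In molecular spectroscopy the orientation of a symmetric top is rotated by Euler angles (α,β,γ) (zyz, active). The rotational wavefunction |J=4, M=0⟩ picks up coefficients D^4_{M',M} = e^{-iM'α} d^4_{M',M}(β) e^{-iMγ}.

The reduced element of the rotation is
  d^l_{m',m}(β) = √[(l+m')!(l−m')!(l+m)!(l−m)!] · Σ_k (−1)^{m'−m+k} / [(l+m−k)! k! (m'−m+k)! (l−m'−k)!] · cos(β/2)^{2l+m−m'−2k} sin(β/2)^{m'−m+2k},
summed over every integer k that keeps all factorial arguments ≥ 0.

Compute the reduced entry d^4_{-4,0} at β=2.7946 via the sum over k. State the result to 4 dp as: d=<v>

d=0.0070

d^4_{-4,0}(β=2.7946) via the finite sum:
With c≡cos(β/2)=0.172627 and s≡sin(β/2)=0.984987, N=[1·40320·24·24]^{1/2}=4819.161753
Admissible k: 4..4 (factorial args all ≥0)
  k=4: (−1)^0·4819.1618/(576)·0.1726^4·0.9850^4 = +0.006994
d^4_{-4,0}(2.7946) = +0.006994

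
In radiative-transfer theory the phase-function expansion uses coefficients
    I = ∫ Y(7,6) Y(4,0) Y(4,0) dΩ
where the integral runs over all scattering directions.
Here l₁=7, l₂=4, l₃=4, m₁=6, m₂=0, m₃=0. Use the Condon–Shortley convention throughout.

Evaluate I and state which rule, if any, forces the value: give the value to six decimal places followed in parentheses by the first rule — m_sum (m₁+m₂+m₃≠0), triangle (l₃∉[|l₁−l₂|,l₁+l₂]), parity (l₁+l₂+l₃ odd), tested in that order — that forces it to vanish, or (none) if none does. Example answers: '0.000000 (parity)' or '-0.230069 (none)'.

0.000000 (m_sum)

6 + 0 + 0 = 6 ≠ 0: azimuthal integral kills it; I = 0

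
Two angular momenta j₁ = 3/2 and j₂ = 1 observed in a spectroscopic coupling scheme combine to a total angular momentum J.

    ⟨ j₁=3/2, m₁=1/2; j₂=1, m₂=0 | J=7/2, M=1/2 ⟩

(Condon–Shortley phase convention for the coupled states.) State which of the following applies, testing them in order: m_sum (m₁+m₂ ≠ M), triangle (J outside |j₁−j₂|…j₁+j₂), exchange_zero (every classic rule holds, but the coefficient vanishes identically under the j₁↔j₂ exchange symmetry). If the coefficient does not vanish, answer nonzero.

m-sum: m₁+m₂ = 1/2+0 = 1/2, M = 1/2  ✓
triangle: need |j₁−j₂| ≤ J ≤ j₁+j₂, i.e. J ∈ [1/2, 5/2]; J = 7/2 is outside ✗ ⇒ coefficient is 0

triangle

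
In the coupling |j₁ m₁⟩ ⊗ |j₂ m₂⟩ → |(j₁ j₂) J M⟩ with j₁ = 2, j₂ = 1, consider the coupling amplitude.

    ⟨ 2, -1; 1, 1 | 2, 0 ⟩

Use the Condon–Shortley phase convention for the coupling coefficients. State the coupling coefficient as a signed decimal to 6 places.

triangle: 1!·3!·1!/6! = 6/720
(j±m)!: 1!·3!·2!·0!·2!·2! = 48
prefactor² = (2J+1)·Δ·N² = 2
  k=1: −1/(1!·0!·2!·1!·1!·0!) = -1/2
Σ = -1/2  ⇒  CG² = 2·(-1/2)² = 1/2
CG = −√(1/2) = -0.707107

−√(1/2) ≈ -0.707107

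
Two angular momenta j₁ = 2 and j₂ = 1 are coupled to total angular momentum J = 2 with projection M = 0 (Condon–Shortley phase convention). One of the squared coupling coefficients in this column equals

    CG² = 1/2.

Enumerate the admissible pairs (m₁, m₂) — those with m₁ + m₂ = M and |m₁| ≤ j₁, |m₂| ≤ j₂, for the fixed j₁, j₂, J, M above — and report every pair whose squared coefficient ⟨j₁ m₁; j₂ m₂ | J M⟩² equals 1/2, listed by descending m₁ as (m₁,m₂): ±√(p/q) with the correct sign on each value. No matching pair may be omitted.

Admissible pairs with m₁+m₂ = M = 0: (-1,1), (0,0), (1,-1)
  (m₁,m₂)=(1,-1): CG² = 1/2, CG = +√(1/2)   ← matches the target
  (m₁,m₂)=(0,0): CG² = 0/1, CG = 0
  (m₁,m₂)=(-1,1): CG² = 1/2, CG = −√(1/2)   ← matches the target
Pairs with CG² = 1/2: (1,-1): +√(1/2); (-1,1): −√(1/2)

(1,-1): +√(1/2); (-1,1): −√(1/2)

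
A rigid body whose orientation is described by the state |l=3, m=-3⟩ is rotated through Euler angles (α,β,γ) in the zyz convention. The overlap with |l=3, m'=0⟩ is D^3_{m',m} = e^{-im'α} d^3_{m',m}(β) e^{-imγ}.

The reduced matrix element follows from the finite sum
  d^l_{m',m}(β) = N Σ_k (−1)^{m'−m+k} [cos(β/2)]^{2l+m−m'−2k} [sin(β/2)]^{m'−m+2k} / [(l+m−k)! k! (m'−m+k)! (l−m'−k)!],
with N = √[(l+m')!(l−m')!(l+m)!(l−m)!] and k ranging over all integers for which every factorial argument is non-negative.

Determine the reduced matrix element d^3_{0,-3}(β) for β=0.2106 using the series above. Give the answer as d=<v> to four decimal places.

d^3_{0,-3}(β=0.2106) via the finite sum:
c=cos(0.210600/2)=0.994461, s=sin(0.210600/2)=0.105106; N=√[6·6·1·720]=160.996894
k∈{0} keeps every argument non-negative
  k=0: (−1)^3·160.9969/(36)·0.9945^3·0.1051^3 = -0.005107
d^3_{0,-3}(0.2106) = -0.005107

d=-0.0051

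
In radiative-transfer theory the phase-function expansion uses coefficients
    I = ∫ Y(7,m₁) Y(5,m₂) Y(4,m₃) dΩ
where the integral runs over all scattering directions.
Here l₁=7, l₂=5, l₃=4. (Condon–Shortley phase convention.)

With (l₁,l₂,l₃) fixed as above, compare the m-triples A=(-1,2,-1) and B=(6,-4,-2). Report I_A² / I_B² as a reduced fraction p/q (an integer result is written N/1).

Shared (l₁,l₂,l₃)=(7,5,4): N and (l;000)² cancel in I_A²/I_B².
A: Δ = 8!·6!·2!/17! = 1/6126120; Racah Σ t=5..7: t=5:−1/51840 t=6:+1/69120 t=7:−1/1209600 = -41/7257600; ⇒ 3j(7 5 4; -1 2 -1)² = 1681/510510, sgn +1
B: Δ = 8!·6!·2!/17! = 1/6126120; Racah Σ t=0..1: t=0:+1/4838400 t=1:−1/7257600 = 1/14515200; ⇒ 3j(7 5 4; 6 -4 -2)² = 3/1190, sgn +1
I_A²/I_B² = (1681/510510)/(3/1190) = 1681/1287

1681/1287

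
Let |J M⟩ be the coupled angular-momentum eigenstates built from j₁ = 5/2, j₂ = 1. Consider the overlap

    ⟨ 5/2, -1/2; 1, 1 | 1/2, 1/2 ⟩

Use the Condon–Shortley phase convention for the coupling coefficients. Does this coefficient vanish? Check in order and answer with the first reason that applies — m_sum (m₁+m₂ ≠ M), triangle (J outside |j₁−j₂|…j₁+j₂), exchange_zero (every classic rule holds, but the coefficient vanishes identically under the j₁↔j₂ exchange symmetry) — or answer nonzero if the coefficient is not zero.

triangle

m-sum: m₁+m₂ = -1/2+1 = 1/2, M = 1/2  ✓
triangle: need |j₁−j₂| ≤ J ≤ j₁+j₂, i.e. J ∈ [3/2, 7/2]; J = 1/2 is outside ✗ ⇒ coefficient is 0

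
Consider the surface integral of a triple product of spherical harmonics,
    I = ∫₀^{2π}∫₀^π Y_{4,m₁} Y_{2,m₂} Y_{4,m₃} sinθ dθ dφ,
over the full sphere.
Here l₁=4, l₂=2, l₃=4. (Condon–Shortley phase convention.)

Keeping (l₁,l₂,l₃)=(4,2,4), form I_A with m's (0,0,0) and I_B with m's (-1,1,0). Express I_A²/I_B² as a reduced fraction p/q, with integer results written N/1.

Same 4,2,4: normalisation and zero-m 3j drop out of the ratio.
A: Δ: 2! 6! 2! / 11! → 1/13860; sum: t=0:+1/192 t=1:−1/36 t=2:+1/192 = -5/288; 3j²(4 2 4; 0 0 0) = Δ·Π!·Σ² = 20/693  (sign -1)
B: Δ: 2! 6! 2! / 11! → 1/13860; sum: t=1:−1/96 t=2:+1/72 = 1/288; 3j²(4 2 4; -1 1 0) = Δ·Π!·Σ² = 1/462  (sign +1)
I_A²/I_B² = (20/693)/(1/462) = 40/3

40/3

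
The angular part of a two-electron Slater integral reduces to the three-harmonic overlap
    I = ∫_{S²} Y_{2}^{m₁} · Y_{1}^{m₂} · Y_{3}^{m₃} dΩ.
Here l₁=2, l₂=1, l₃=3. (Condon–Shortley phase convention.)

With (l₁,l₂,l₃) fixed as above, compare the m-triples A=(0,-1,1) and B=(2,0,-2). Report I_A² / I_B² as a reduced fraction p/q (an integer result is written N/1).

l's match ⇒ only the (l;m) 3-j factors differ between A and B.
A: triangle coeff Δ(2,1,3) = 1/105; Σ_t [0,0]: t=0:+1/8 = 1/8; (3j)²=2/35 [(2 1 3; 0 -1 1)], sign=+1
B: triangle coeff Δ(2,1,3) = 1/105; Σ_t [0,0]: t=0:+1/24 = 1/24; (3j)²=1/21 [(2 1 3; 2 0 -2)], sign=-1
I_A²/I_B² = (2/35)/(1/21) = 6/5

6/5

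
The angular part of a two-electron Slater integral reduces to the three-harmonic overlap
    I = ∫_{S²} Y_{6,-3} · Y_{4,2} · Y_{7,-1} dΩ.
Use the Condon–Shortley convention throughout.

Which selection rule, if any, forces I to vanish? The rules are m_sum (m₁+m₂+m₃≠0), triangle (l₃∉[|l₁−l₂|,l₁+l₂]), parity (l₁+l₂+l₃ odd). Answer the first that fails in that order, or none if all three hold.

Σmᵢ = -2  ✗
l₃∈[|l₁−l₂|,l₁+l₂]=[2,10], have l₃=7
Σlᵢ = 17 ⇒ odd

m_sum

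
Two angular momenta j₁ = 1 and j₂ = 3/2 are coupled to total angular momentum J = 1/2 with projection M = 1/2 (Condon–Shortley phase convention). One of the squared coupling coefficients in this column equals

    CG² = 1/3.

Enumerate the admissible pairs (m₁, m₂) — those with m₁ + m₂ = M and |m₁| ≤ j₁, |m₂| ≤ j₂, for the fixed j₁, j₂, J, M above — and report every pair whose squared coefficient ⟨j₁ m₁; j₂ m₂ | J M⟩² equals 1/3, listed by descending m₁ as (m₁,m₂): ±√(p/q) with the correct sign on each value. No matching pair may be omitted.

(0,1/2): −√(1/3)

Admissible pairs with m₁+m₂ = M = 1/2: (-1,3/2), (0,1/2), (1,-1/2)
  (m₁,m₂)=(1,-1/2): CG² = 1/6, CG = +√(1/6)
  (m₁,m₂)=(0,1/2): CG² = 1/3, CG = −√(1/3)   ← matches the target
  (m₁,m₂)=(-1,3/2): CG² = 1/2, CG = +√(1/2)
Pairs with CG² = 1/3: (0,1/2): −√(1/3)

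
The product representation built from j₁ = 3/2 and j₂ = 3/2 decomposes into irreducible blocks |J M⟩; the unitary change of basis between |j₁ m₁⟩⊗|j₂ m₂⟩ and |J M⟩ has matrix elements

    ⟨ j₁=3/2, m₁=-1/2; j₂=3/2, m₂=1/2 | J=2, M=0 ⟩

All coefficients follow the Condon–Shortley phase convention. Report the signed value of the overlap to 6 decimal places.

j₁+j₂−J=1  J+j₁−j₂=2  J−j₁+j₂=2  j₁+j₂+J+1=6
(j₁±m₁, j₂±m₂, J±M) = (1,2,2,1,2,2)
P² = 4/9
sum k=0..1:
  [0] +1/4 = 1/4
  [1] −1/1 = -1
S = -3/4
C² = P²·S² = 1/4 ; C = -0.500000

-0.500000  (= −√(1/4))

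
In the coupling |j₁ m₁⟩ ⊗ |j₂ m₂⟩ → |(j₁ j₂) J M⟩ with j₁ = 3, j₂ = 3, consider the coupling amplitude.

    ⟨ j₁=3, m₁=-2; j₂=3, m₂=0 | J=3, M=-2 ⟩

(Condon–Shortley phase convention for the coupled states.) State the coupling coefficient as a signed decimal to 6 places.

+0.408248  (= +√(1/6))

triangle: 3!·3!·3!/10! = 216/3628800
(j±m)!: 1!·5!·3!·3!·1!·5! = 518400
prefactor² = (2J+1)·Δ·N² = 216
  k=2: +1/(2!·1!·3!·1!·0!·2!) = 1/24
  k=3: −1/(3!·0!·2!·0!·1!·3!) = -1/72
Σ = 1/36  ⇒  CG² = 216·(1/36)² = 1/6
CG = +√(1/6) = +0.408248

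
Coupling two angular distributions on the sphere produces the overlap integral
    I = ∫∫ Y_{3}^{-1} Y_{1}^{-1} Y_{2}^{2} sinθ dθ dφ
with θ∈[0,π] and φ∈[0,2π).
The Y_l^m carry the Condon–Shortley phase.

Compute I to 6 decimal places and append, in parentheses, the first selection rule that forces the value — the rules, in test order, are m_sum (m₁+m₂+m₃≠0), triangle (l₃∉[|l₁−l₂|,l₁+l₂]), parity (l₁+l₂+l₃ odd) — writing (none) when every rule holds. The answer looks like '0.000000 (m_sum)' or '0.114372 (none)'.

-0.082589 (none)

m-sum 0 ✓  L=6 even ✓  2≤2≤4 ✓
Π(2lᵢ+1) = 7×3×5 = 105
triangle coeff Δ(3,1,2) = 1/105
Σ_t [1,1]: t=1:−1/4 = -1/4
(3j)²=3/35 [(3 1 2; 0 0 0)], sign=-1
Σ_t [0,0]: t=0:+1/48 = 1/48
(3j)²=1/105 [(3 1 2; -1 -1 2)], sign=+1
⇒ 4πI² = 3/35
I = (-1)√(3/35/(4π)) = -0.08258890
No selection rule forces the value: the integral is nonzero (none).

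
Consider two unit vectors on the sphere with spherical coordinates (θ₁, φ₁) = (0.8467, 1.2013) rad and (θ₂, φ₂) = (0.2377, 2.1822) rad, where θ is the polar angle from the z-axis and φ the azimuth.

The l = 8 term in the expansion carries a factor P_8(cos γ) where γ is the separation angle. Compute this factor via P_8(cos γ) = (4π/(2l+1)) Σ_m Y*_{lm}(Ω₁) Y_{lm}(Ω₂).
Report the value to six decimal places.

Summing Y*_{l m}(θ₁,φ₁)·Y_{l m}(θ₂,φ₂) over m ∈ [−8, 8]; prefactor 4π/(2·8+1) = 0.739198:
  term(m=-8) = 0.00000 - 0.00000j   from Y*(Ω₁)=-0.05023 - 0.00943j, Y(Ω₂)=0.00000 + 0.00000j
  term(m=-7) = 0.00001 - 0.00001j   from Y*(Ω₁)=-0.09528 + 0.15364j, Y(Ω₂)=-0.00007 - 0.00003j
  term(m=-6) = 0.00029 + 0.00012j   from Y*(Ω₁)=0.22359 + 0.29646j, Y(Ω₂)=0.00073 - 0.00042j
  term(m=-5) = 0.00056 + 0.00286j   from Y*(Ω₁)=0.43793 - 0.12436j, Y(Ω₂)=-0.00054 + 0.00637j
  term(m=-4) = -0.00571 + 0.00567j   from Y*(Ω₁)=0.02081 - 0.22361j, Y(Ω₂)=-0.02748 - 0.02296j
  term(m=-3) = 0.03145 + 0.00634j   from Y*(Ω₁)=0.19573 + 0.09754j, Y(Ω₂)=0.14164 - 0.03820j
  term(m=-2) = 0.05619 + 0.13632j   from Y*(Ω₁)=0.26385 - 0.24043j, Y(Ω₂)=-0.14085 + 0.38829j
  term(m=-1) = 0.02298 - 0.03434j   from Y*(Ω₁)=0.02218 + 0.05728j, Y(Ω₂)=-0.38610 - 0.55077j
  term(m=+0) = 0.09013 + 0.00000j   from Y*(Ω₁)=0.36477 + 0.00000j, Y(Ω₂)=0.24709 + 0.00000j
  term(m=+1) = 0.02298 + 0.03434j   from Y*(Ω₁)=-0.02218 + 0.05728j, Y(Ω₂)=0.38610 - 0.55077j
  term(m=+2) = 0.05619 - 0.13632j   from Y*(Ω₁)=0.26385 + 0.24043j, Y(Ω₂)=-0.14085 - 0.38829j
  term(m=+3) = 0.03145 - 0.00634j   from Y*(Ω₁)=-0.19573 + 0.09754j, Y(Ω₂)=-0.14164 - 0.03820j
  term(m=+4) = -0.00571 - 0.00567j   from Y*(Ω₁)=0.02081 + 0.22361j, Y(Ω₂)=-0.02748 + 0.02296j
  term(m=+5) = 0.00056 - 0.00286j   from Y*(Ω₁)=-0.43793 - 0.12436j, Y(Ω₂)=0.00054 + 0.00637j
  term(m=+6) = 0.00029 - 0.00012j   from Y*(Ω₁)=0.22359 - 0.29646j, Y(Ω₂)=0.00073 + 0.00042j
  term(m=+7) = 0.00001 + 0.00001j   from Y*(Ω₁)=0.09528 + 0.15364j, Y(Ω₂)=0.00007 - 0.00003j
  term(m=+8) = 0.00000 + 0.00000j   from Y*(Ω₁)=-0.05023 + 0.00943j, Y(Ω₂)=0.00000 - 0.00000j
Accumulated sum 0.30169 + 0.00000j; after 4π/(2l+1) scaling, 0.22301 + 0.00000j ⇒ P_8 = 0.223007

0.223007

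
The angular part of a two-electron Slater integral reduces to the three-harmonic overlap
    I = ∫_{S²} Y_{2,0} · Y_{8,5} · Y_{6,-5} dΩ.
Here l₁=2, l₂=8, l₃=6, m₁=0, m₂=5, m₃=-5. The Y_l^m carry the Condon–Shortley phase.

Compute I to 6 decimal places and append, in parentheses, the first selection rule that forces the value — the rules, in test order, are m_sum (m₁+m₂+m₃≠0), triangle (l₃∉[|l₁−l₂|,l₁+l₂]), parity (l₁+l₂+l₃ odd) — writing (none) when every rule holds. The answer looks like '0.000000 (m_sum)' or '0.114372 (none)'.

-0.129814 (none)

Rules hold: Σm=0, L=16 even, 6≤6≤10.
N = 5·17·13 = 1105
Δ = 4!·0!·12!/17! = 1/30940
Racah Σ t=2..2: t=2:+1/2073600 = 1/2073600
⇒ 3j(2 8 6; 0 0 0)² = 28/1105, sgn +1
Racah Σ t=2..2: t=2:+1/159667200 = 1/159667200
⇒ 3j(2 8 6; 0 5 -5)² = 9/1190, sgn -1
4πI² = N·(3j₀)²·(3jₘ)² = 18/85
I = -1·√(0.211765/4π) = -0.12981410
No selection rule forces the value: the integral is nonzero (none).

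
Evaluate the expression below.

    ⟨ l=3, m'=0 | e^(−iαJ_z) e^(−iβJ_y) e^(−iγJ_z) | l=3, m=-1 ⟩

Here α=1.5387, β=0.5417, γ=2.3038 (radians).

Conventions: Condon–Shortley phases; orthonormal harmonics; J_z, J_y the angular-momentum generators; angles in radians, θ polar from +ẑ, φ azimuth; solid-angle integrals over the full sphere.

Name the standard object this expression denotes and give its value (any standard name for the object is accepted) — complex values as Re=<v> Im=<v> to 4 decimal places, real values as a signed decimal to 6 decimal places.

Wigner D-matrix element, Re=0.3990 Im=-0.4431

This is a Wigner D-matrix element — the rotation-matrix element ⟨l m'| R(α,β,γ) |l m⟩ in the angular-momentum basis.
Split into d^3_{0,-1}(β=0.5417) × two z-phases.
Half-angle: c=0.963544, s=0.267551. N=√(6·6·2·24)=41.569219
The bounds max(0,m−m')=0 and min(l+m,l−m')=2 give 3 terms
  k=0: (−1)^1·41.5692/(12)·0.9635^5·0.2676^1 = -0.769757
  k=1: (−1)^2·41.5692/(4)·0.9635^3·0.2676^3 = +0.178051
  k=2: (−1)^3·41.5692/(12)·0.9635^1·0.2676^5 = -0.004576
d^3_{0,-1}(0.5417) = -0.769757 +0.178051 -0.004576 = -0.596283
Attach z-rotation phases: D = e^{-i(0)(1.5387)}·(-0.596283)·e^{-i(-1)(2.3038)} = +0.398976-0.443138i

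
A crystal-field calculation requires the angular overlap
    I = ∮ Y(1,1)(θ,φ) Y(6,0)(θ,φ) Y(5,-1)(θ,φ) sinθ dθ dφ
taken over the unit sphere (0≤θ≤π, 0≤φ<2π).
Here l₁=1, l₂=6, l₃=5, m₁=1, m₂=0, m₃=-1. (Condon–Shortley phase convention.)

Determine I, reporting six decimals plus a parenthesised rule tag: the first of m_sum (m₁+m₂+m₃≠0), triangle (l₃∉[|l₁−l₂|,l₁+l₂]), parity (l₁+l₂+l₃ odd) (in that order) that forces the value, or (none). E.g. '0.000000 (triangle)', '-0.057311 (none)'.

0.158246 (none)

m-sum 0 ✓  L=12 even ✓  5≤5≤7 ✓
Π(2lᵢ+1) = 3×13×11 = 429
triangle coeff Δ(1,6,5) = 1/858
Σ_t [1,1]: t=1:−1/14400 = -1/14400
(3j)²=6/143 [(1 6 5; 0 0 0)], sign=+1
Σ_t [0,0]: t=0:+1/34560 = 1/34560
(3j)²=5/286 [(1 6 5; 1 0 -1)], sign=+1
⇒ 4πI² = 45/143
I = (+1)√(45/143/(4π)) = 0.15824621
No selection rule forces the value: the integral is nonzero (none).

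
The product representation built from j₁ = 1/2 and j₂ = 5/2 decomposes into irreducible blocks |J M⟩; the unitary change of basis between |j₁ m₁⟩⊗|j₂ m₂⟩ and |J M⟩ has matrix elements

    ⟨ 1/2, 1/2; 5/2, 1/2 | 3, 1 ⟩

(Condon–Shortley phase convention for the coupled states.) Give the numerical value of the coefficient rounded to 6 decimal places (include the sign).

+0.816497  (= +√(2/3))

j₁+j₂−J=0  J+j₁−j₂=1  J−j₁+j₂=5  j₁+j₂+J+1=7
(j₁±m₁, j₂±m₂, J±M) = (1,0,3,2,4,2)
P² = 96
sum k=0..0:
  [0] +1/12 = 1/12
S = 1/12
C² = P²·S² = 2/3 ; C = +0.816497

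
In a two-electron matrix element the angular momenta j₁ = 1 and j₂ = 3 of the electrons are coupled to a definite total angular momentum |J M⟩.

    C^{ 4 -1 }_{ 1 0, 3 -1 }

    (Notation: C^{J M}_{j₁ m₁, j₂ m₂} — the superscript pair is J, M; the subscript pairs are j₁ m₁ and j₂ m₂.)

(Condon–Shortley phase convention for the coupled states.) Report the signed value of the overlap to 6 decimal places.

j₁+j₂−J=0  J+j₁−j₂=2  J−j₁+j₂=6  j₁+j₂+J+1=9
(j₁±m₁, j₂±m₂, J±M) = (1,1,2,4,3,5)
P² = 8640/7
sum k=0..0:
  [0] +1/48 = 1/48
S = 1/48
C² = P²·S² = 15/28 ; C = +0.731925

+√(15/28) ≈ +0.731925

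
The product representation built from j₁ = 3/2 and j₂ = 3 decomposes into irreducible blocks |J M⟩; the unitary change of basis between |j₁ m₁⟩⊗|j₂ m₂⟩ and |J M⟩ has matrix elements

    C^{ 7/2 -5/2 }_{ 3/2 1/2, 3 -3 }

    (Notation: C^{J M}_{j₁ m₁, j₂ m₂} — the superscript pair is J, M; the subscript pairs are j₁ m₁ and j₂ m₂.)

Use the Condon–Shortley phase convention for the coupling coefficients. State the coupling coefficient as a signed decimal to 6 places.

√[8·1!2!5!/9! · 2!1!0!6!1!6!] = √(38400/7)
  +(−1)^0/∏(0,1,1,0,1,5)! = 1/120  (running 1/120)
⟨..|..⟩ = √(38400/7)·(1/120) = +0.617213

+√(8/21) = +0.617213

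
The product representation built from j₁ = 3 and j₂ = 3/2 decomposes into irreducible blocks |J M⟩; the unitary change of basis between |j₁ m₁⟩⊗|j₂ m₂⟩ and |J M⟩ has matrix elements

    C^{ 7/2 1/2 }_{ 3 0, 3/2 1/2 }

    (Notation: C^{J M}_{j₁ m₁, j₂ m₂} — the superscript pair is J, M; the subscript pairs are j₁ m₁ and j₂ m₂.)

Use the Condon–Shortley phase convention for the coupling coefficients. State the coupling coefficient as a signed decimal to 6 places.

-0.308607  (= −√(2/21))

√[8·1!5!2!/9! · 3!3!2!1!4!3!] = √(384/7)
  +(−1)^0/∏(0,1,3,2,2,0)! = 1/24  (running 1/24)
  +(−1)^1/∏(1,0,2,1,3,1)! = -1/12  (running -1/24)
⟨..|..⟩ = √(384/7)·(-1/24) = -0.308607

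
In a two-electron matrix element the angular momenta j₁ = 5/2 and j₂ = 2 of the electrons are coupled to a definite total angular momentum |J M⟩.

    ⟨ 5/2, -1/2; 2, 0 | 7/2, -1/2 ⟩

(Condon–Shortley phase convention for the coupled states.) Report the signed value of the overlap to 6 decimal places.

-0.195180

√[8·1!4!3!/9! · 2!3!2!2!3!4!] = √(768/35)
  +(−1)^0/∏(0,1,3,2,1,1)! = 1/12  (running 1/12)
  +(−1)^1/∏(1,0,2,1,2,2)! = -1/8  (running -1/24)
⟨..|..⟩ = √(768/35)·(-1/24) = -0.195180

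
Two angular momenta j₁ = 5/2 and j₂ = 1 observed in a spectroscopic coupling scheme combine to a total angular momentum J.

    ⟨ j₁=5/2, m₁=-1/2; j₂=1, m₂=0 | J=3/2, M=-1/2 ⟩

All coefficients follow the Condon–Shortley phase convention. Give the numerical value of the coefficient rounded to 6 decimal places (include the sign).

√[4·2!3!0!/6! · 2!3!1!1!1!2!] = √(8/5)
  +(−1)^1/∏(1,1,2,0,1,0)! = -1/2  (running -1/2)
⟨..|..⟩ = √(8/5)·(-1/2) = -0.632456

−√(2/5) = -0.632456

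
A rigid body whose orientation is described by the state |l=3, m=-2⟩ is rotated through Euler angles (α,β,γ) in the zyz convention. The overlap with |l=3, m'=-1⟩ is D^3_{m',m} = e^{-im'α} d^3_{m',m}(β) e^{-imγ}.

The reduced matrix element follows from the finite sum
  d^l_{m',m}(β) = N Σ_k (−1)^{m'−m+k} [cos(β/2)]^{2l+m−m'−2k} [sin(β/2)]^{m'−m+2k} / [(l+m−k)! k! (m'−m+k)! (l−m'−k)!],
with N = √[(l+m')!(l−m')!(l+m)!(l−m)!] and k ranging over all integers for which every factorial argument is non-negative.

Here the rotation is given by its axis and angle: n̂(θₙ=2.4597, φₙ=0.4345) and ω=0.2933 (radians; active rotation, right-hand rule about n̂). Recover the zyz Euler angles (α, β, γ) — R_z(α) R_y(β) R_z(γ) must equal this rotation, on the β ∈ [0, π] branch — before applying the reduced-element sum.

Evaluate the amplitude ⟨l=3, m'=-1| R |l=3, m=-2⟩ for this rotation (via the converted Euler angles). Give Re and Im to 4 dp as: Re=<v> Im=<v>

Axis–angle → zyz. n̂ = (sinθₙcosφₙ, sinθₙsinφₙ, cosθₙ) = (+0.571700, +0.265314, -0.776381), ω = 0.2933.
R = I cosω + sinω [n̂]ₓ + (1−cosω) n̂n̂ᵀ gives
  R = [+0.971253, +0.230939, +0.057751; -0.217984, +0.960301, -0.174082; -0.095661, +0.156489, +0.983036]
β = atan2(√(R₁₃²+R₂₃²), R₃₃) = 0.184456; α = atan2(R₂₃, R₁₃) mod 2π = 5.032708; γ = atan2(R₃₂, −R₃₁) mod 2π = 1.022116
D^3_{-1,-2}(5.0327,0.1845,1.0221) = e^{-i·-1·5.0327}·d^3_{-1,-2}(0.1845)·e^{-i·-2·1.0221}. Compute d first:
Half-angle: c=0.995750, s=0.092097. N=√(2·24·1·120)=75.894664
Admissible k: 0..1 (factorial args all ≥0)
  k=0: (−1)^1·75.8947/(24)·0.9958^5·0.0921^1 = -0.285101
  k=1: (−1)^2·75.8947/(12)·0.9958^3·0.0921^3 = +0.004878
d^3_{-1,-2}(0.1845) = -0.285101 +0.004878 = -0.280223
D = (+0.314870-0.949135i)·(-0.280223)·(-0.455946+0.890007i) = -0.196485-0.199796i

Re=-0.1965 Im=-0.1998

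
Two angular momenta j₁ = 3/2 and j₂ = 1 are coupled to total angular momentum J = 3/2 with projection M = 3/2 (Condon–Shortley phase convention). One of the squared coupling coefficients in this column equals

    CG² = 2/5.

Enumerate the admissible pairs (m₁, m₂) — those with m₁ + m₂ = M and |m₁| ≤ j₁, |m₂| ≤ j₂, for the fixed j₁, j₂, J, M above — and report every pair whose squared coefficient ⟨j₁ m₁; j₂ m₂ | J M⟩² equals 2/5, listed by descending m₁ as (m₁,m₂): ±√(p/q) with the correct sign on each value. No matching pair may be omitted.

(1/2,1): −√(2/5)

Admissible pairs with m₁+m₂ = M = 3/2: (1/2,1), (3/2,0)
  (m₁,m₂)=(3/2,0): CG² = 3/5, CG = +√(3/5)
  (m₁,m₂)=(1/2,1): CG² = 2/5, CG = −√(2/5)   ← matches the target
Pairs with CG² = 2/5: (1/2,1): −√(2/5)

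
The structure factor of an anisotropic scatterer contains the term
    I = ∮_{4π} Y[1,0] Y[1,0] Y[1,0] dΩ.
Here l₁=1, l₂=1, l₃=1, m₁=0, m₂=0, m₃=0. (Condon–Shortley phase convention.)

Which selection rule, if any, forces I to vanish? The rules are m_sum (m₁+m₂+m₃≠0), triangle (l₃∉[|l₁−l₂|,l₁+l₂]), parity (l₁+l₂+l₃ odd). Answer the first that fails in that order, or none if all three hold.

m₁+m₂+m₃ = 0 + 0 + 0 = 0  ✓
triangle: |1−1|=0 ≤ l₃=1 ≤ 1+1=2  ✓
parity: l₁+l₂+l₃ = 3 is odd  ✗

parity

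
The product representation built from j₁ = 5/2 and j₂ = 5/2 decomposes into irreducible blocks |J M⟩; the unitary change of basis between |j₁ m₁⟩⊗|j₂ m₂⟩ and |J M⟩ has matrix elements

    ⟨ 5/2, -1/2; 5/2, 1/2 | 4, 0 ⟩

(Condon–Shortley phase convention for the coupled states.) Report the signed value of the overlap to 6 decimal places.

−√(1/7) ≈ -0.377964

j₁+j₂−J=1  J+j₁−j₂=4  J−j₁+j₂=4  j₁+j₂+J+1=10
(j₁±m₁, j₂±m₂, J±M) = (2,3,3,2,4,4)
P² = 20736/175
sum k=0..1:
  [0] +1/36 = 1/36
  [1] −1/16 = -1/16
S = -5/144
C² = P²·S² = 1/7 ; C = -0.377964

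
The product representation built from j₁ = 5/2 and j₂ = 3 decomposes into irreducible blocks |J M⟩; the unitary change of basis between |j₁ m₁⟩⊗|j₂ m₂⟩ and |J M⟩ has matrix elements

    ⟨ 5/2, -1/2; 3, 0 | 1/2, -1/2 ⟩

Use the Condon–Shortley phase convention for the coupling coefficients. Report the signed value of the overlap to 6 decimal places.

-0.377964  (= −√(1/7))

√[2·5!0!1!/7! · 2!3!3!3!0!1!] = √(144/7)
  +(−1)^3/∏(3,2,0,0,0,1)! = -1/12  (running -1/12)
⟨..|..⟩ = √(144/7)·(-1/12) = -0.377964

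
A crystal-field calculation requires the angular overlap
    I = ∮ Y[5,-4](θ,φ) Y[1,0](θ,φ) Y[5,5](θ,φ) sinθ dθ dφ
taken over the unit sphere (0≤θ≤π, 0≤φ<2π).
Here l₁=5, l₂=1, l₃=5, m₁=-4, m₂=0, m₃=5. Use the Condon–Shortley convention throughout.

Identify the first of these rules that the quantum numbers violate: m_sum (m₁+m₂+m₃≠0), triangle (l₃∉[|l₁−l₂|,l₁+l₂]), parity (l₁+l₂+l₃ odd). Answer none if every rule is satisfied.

m₁+m₂+m₃ = -4 + 0 + 5 = 1  ✗
triangle: |5−1|=4 ≤ l₃=5 ≤ 5+1=6
parity: l₁+l₂+l₃ = 11 is odd

m_sum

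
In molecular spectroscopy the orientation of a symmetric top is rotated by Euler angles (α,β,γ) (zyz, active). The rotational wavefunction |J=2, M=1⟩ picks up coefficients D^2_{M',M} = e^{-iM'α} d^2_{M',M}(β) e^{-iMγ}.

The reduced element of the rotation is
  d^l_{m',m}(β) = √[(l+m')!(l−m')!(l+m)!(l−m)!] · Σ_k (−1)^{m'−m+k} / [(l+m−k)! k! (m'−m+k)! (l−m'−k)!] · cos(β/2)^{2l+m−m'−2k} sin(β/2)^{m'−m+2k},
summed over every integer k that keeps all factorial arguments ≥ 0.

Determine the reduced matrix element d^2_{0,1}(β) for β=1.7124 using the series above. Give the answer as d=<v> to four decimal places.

d^2_{0,1}(β=1.7124) via the finite sum:
With c≡cos(β/2)=0.655313 and s≡sin(β/2)=0.755358, N=[2·2·6·1]^{1/2}=4.898979
k: max(0,(1)−(0))=1 … min(2+(1),2−(0))=2
  k=1: (−1)^0·4.8990/(2)·0.6553^3·0.7554^1 = +0.520684
  k=2: (−1)^1·4.8990/(2)·0.6553^1·0.7554^3 = -0.691803
d^2_{0,1}(1.7124) = +0.520684 -0.691803 = -0.171119

d=-0.1711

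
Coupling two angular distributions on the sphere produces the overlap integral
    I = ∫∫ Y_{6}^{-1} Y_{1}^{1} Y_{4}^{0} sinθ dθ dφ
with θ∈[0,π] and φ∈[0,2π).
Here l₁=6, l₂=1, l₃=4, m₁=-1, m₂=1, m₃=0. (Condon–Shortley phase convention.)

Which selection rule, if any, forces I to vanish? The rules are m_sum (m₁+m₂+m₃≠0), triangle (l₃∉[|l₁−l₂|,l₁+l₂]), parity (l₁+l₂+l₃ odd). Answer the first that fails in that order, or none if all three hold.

m₁+m₂+m₃ = -1 + 1 + 0 = 0  ✓
triangle: need |l₁−l₂| ≤ l₃ ≤ l₁+l₂ = [5,7]; l₃=4 is outside  ✗
parity: l₁+l₂+l₃ = 11 is odd

triangle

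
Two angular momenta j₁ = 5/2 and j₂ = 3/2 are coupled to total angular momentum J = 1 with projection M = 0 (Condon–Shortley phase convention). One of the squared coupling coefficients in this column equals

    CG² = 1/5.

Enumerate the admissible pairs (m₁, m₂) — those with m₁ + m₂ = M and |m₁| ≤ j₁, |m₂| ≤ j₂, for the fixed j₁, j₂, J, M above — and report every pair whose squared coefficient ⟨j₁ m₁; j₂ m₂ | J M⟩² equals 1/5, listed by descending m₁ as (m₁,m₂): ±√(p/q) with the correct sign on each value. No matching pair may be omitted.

Admissible pairs with m₁+m₂ = M = 0: (-3/2,3/2), (-1/2,1/2), (1/2,-1/2), (3/2,-3/2)
  (m₁,m₂)=(3/2,-3/2): CG² = 1/5, CG = +√(1/5)   ← matches the target
  (m₁,m₂)=(1/2,-1/2): CG² = 3/10, CG = −√(3/10)
  (m₁,m₂)=(-1/2,1/2): CG² = 3/10, CG = +√(3/10)
  (m₁,m₂)=(-3/2,3/2): CG² = 1/5, CG = −√(1/5)   ← matches the target
Pairs with CG² = 1/5: (3/2,-3/2): +√(1/5); (-3/2,3/2): −√(1/5)

(3/2,-3/2): +√(1/5); (-3/2,3/2): −√(1/5)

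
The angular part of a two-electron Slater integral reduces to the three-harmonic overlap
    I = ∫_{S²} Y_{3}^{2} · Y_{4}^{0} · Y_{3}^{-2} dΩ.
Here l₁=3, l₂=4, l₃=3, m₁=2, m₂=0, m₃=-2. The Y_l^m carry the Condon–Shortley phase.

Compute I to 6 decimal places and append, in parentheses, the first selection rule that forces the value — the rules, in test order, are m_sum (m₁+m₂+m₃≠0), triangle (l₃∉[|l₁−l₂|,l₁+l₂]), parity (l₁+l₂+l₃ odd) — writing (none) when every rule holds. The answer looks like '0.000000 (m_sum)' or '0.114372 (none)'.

-0.179515 (none)

Checks pass: Σm=0; 10 even; l₃=3∈[1,7].
(2·3+1)(2·4+1)(2·3+1) = 441
Δ: 4! 2! 4! / 11! → 1/34650
sum: t=1:−1/72 t=2:+1/16 t=3:−1/72 = 5/144
3j²(3 4 3; 0 0 0) = Δ·Π!·Σ² = 2/77  (sign -1)
sum: t=0:+1/576 t=1:−1/72 = -7/576
3j²(3 4 3; 2 0 -2) = Δ·Π!·Σ² = 7/198  (sign +1)
combine: 4πI² = 441·2/77·7/198 = 49/121
take √, sign -1: I = -0.17951487
No selection rule forces the value: the integral is nonzero (none).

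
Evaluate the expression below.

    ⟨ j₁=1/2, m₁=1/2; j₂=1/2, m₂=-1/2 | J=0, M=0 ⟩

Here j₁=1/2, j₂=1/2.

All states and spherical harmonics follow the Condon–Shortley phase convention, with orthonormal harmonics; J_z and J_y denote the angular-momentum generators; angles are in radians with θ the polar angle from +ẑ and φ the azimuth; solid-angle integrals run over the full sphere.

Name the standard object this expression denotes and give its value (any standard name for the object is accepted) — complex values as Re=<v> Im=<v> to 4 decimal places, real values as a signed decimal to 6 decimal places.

Clebsch–Gordan coefficient, +√(1/2) ≈ +0.707107

This is a Clebsch–Gordan (vector-coupling) coefficient.
√[1·1!0!0!/2! · 1!0!0!1!0!0!] = √(1/2)
  +(−1)^0/∏(0,1,0,0,0,0)! = 1  (running 1)
⟨..|..⟩ = √(1/2)·(1) = +0.707107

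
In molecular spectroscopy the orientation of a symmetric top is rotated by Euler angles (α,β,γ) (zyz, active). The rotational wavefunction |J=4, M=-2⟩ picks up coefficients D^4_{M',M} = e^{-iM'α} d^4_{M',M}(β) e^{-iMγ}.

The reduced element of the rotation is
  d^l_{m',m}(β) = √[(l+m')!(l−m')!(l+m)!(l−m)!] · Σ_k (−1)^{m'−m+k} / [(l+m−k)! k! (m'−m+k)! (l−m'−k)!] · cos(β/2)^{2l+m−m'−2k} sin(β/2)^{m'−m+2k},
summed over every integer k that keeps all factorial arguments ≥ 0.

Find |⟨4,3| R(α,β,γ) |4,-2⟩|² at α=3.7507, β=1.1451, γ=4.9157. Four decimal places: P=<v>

P=0.0718

D^4_{3,-2}(3.7507,1.1451,4.9157) = e^{-i·3·3.7507}·d^4_{3,-2}(1.1451)·e^{-i·-2·4.9157}. Compute d first:
With c≡cos(β/2)=0.840522 and s≡sin(β/2)=0.541777, N=[5040·1·2·720]^{1/2}=2693.993318
The bounds max(0,m−m')=0 and min(l+m,l−m')=1 give 2 terms
  k=0: (−1)^5·2693.9933/(240)·0.8405^3·0.5418^5 = -0.311126
  k=1: (−1)^6·2693.9933/(720)·0.8405^1·0.5418^7 = +0.043088
d^4_{3,-2}(1.1451) = -0.311126 +0.043088 = -0.268038
|D^4_{3,-2}|² = |d^4_{3,-2}(β)|² = (-0.268038)² = 0.071844 (the z-rotation phases have unit modulus)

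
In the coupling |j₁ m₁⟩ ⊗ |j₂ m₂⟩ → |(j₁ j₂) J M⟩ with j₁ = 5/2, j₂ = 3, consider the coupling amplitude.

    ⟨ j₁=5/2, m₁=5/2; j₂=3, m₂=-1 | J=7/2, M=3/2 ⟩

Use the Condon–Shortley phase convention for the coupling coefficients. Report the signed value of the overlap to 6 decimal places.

j₁+j₂−J=2  J+j₁−j₂=3  J−j₁+j₂=4  j₁+j₂+J+1=10
(j₁±m₁, j₂±m₂, J±M) = (5,0,2,4,5,2)
P² = 6144/7
sum k=0..0:
  [0] +1/48 = 1/48
S = 1/48
C² = P²·S² = 8/21 ; C = +0.617213

+0.617213  (= +√(8/21))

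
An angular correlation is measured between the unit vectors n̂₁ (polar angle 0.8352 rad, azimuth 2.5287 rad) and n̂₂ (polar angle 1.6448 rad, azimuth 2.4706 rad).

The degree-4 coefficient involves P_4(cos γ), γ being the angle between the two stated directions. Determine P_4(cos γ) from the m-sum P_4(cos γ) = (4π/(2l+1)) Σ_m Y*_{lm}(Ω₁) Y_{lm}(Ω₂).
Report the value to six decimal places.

Addition theorem: P_4(cos γ) = (4π/9) Σ_m Y*_{lm}(Ω₁) Y_{lm}(Ω₂), m = −4…4:
  [-4]  conj(Y_{4,-4})(Ω₁) = -0.10314 - 0.08513j ; Y_{4,-4}(Ω₂) = -0.39267 + 0.19339j ; Δ = 0.05696 + 0.01348j
  [-3]  conj(Y_{4,-3})(Ω₁) = 0.09061 + 0.33012j ; Y_{4,-3}(Ω₂) = -0.03928 + 0.08296j ; Δ = -0.03094 - 0.00545j
  [-2]  conj(Y_{4,-2})(Ω₁) = 0.13384 - 0.37241j ; Y_{4,-2}(Ω₂) = -0.07257 - 0.31162j ; Δ = -0.12577 - 0.01468j
  [-1]  conj(Y_{4,-1})(Ω₁) = -0.02926 + 0.02057j ; Y_{4,-1}(Ω₂) = -0.08092 - 0.06424j ; Δ = 0.00369 + 0.00021j
  [+0]  conj(Y_{4,0})(Ω₁) = -0.36095 + 0.00000j ; Y_{4,0}(Ω₂) = 0.30012 + 0.00000j ; Δ = -0.10833 + 0.00000j
  [+1]  conj(Y_{4,1})(Ω₁) = 0.02926 + 0.02057j ; Y_{4,1}(Ω₂) = 0.08092 - 0.06424j ; Δ = 0.00369 - 0.00021j
  [+2]  conj(Y_{4,2})(Ω₁) = 0.13384 + 0.37241j ; Y_{4,2}(Ω₂) = -0.07257 + 0.31162j ; Δ = -0.12577 + 0.01468j
  [+3]  conj(Y_{4,3})(Ω₁) = -0.09061 + 0.33012j ; Y_{4,3}(Ω₂) = 0.03928 + 0.08296j ; Δ = -0.03094 + 0.00545j
  [+4]  conj(Y_{4,4})(Ω₁) = -0.10314 + 0.08513j ; Y_{4,4}(Ω₂) = -0.39267 - 0.19339j ; Δ = 0.05696 - 0.01348j
Total Σ_m = -0.30045 + 0.00000j. Multiply by 1.396263: -0.41951 + 0.00000j. P_4(cos γ) = -0.419507

-0.419507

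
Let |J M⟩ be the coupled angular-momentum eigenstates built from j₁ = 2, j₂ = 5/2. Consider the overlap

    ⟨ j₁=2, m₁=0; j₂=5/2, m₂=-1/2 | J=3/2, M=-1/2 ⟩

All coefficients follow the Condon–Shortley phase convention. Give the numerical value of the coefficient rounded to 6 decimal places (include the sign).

−√(2/35) ≈ -0.239046

j₁+j₂−J=3  J+j₁−j₂=1  J−j₁+j₂=2  j₁+j₂+J+1=7
(j₁±m₁, j₂±m₂, J±M) = (2,2,2,3,1,2)
P² = 32/35
sum k=1..2:
  [1] −1/2 = -1/2
  [2] +1/4 = 1/4
S = -1/4
C² = P²·S² = 2/35 ; C = -0.239046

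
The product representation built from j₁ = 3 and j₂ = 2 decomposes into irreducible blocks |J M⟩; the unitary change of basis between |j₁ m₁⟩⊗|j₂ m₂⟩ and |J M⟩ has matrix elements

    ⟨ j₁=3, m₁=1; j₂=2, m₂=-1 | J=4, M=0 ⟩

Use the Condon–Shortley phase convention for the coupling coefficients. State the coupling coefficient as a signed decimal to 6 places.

+0.597614

√[9·1!5!3!/10! · 4!2!1!3!4!4!] = √(10368/35)
  +(−1)^0/∏(0,1,2,1,3,2)! = 1/24  (running 1/24)
  +(−1)^1/∏(1,0,1,0,4,3)! = -1/144  (running 5/144)
⟨..|..⟩ = √(10368/35)·(5/144) = +0.597614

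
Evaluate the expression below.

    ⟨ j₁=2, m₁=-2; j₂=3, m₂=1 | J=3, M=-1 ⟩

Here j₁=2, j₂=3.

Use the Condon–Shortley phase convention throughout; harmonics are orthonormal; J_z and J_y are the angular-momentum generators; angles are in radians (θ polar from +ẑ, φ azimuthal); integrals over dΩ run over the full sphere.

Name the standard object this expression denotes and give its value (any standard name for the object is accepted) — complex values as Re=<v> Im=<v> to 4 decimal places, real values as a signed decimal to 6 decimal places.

This is a Clebsch–Gordan (vector-coupling) coefficient.
√[7·2!2!4!/9! · 0!4!4!2!2!4!] = √(512/5)
  +(−1)^2/∏(2,0,2,2,0,2)! = 1/16  (running 1/16)
⟨..|..⟩ = √(512/5)·(1/16) = +0.632456

Clebsch–Gordan coefficient, +√(2/5) ≈ +0.632456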